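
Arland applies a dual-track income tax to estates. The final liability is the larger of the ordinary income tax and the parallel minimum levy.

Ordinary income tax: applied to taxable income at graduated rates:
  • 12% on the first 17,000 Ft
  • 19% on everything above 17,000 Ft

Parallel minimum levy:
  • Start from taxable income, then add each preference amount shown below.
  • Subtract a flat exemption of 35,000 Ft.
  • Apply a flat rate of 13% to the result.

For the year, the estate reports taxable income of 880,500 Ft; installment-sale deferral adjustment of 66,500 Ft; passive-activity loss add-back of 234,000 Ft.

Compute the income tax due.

166,105 Ft

Ordinary income tax:
  17,000 Ft × 12% = 2,040 Ft
  863,500 Ft × 19% = 164,065 Ft
  → 166,105 Ft

Parallel minimum levy:
  Adjusted income: 880,500 Ft + 66,500 Ft + 234,000 Ft = 1,181,000 Ft
  Less exemption 35,000 Ft → base 1,146,000 Ft
  1,146,000 Ft × 13% = 148,980 Ft

166,105 Ft > 148,980 Ft, so the ordinary income tax governs.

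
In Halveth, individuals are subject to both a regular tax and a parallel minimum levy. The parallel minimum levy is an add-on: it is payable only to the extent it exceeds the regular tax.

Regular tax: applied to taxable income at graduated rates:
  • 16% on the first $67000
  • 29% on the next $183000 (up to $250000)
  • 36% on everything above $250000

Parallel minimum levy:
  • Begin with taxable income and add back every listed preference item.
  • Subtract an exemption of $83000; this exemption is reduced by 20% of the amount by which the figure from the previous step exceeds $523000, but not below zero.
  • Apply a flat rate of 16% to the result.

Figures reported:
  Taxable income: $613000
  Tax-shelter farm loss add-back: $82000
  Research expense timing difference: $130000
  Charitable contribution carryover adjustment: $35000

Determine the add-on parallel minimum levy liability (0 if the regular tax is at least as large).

Regular tax:
  $67000 × 16% = $10720
  $183000 × 29% = $53070
  $363000 × 36% = $130680
  → $194470

Parallel minimum levy:
  Adjusted income: $613000 + $82000 + $130000 + $35000 = $860000
  Exemption: $83000 − 20% × ($860000 − $523000) = $83000 − $67400 = $15600
  Base: $860000 − $15600 = $844400
  $844400 × 16% = $135104

$135104 ≤ $194470, so no add-on is due.

$0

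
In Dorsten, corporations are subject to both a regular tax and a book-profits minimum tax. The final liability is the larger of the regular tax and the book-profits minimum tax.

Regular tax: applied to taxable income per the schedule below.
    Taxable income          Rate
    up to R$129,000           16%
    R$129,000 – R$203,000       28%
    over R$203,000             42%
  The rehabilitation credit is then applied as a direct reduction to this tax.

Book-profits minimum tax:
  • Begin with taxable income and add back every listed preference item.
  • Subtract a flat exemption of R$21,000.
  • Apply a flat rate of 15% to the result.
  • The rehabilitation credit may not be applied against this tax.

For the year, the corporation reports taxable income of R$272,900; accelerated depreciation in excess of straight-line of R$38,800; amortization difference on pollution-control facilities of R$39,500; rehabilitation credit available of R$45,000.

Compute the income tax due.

Regular tax:
  R$129,000 × 16% = R$20,640
  R$74,000 × 28% = R$20,720
  R$69,900 × 42% = R$29,358
  → R$70,718
  Less rehabilitation credit R$45,000 → R$25,718

Book-profits minimum tax:
  Adjusted income: R$272,900 + R$38,800 + R$39,500 = R$351,200
  Less exemption R$21,000 → base R$330,200
  R$330,200 × 15% = R$49,530

R$49,530 > R$25,718, so the book-profits minimum tax is the binding amount.

R$49,530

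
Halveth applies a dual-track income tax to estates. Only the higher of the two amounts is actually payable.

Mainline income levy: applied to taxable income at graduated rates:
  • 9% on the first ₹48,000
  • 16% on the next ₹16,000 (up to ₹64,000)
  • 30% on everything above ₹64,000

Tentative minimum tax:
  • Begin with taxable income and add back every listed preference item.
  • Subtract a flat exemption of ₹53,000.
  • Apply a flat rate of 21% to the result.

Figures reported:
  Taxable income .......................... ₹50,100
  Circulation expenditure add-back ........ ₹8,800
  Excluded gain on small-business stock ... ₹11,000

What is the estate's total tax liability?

₹4,656

Mainline income levy:
  ₹48,000 × 9% = ₹4,320
  ₹2,100 × 16% = ₹336
  → ₹4,656

Tentative minimum tax:
  Adjusted income: ₹50,100 + ₹8,800 + ₹11,000 = ₹69,900
  Less exemption ₹53,000 → base ₹16,900
  ₹16,900 × 21% = ₹3,549

₹4,656 > ₹3,549, so the mainline income levy governs.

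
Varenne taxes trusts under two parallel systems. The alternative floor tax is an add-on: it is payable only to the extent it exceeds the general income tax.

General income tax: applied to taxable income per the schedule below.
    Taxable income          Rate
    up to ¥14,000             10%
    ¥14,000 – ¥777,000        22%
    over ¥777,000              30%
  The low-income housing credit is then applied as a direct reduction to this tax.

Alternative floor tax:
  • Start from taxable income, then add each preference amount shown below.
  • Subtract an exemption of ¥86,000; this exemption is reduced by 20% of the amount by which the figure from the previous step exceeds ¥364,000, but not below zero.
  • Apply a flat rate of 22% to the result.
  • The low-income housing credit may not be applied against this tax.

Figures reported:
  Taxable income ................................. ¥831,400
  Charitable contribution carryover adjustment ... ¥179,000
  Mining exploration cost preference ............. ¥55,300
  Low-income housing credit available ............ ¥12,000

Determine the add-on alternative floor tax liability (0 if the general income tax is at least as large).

General income tax:
  ¥14,000 × 10% = ¥1,400
  ¥763,000 × 22% = ¥167,860
  ¥54,400 × 30% = ¥16,320
  → ¥185,580
  Less low-income housing credit ¥12,000 → ¥173,580

Alternative floor tax:
  Adjusted income: ¥831,400 + ¥179,000 + ¥55,300 = ¥1,065,700
  Exemption: 20% × (¥1,065,700 − ¥364,000) = ¥140,340 ≥ ¥86,000, so the exemption is fully phased out
  Base: ¥1,065,700 − ¥0 = ¥1,065,700
  ¥1,065,700 × 22% = ¥234,454

Excess of alternative floor tax over general income tax: ¥234,454 − ¥173,580 = ¥60,874.

¥60,874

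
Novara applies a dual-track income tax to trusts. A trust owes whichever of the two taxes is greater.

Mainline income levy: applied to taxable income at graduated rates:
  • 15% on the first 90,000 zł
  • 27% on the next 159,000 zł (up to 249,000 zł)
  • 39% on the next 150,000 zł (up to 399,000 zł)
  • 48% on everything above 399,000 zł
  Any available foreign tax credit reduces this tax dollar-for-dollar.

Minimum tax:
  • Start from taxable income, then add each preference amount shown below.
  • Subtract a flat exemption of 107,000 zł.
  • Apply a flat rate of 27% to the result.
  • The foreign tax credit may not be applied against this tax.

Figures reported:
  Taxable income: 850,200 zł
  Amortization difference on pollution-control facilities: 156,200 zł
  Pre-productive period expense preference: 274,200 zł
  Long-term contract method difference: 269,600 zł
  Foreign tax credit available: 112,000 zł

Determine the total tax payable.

389,664 zł

Mainline income levy:
  90,000 zł × 15% = 13,500 zł
  159,000 zł × 27% = 42,930 zł
  150,000 zł × 39% = 58,500 zł
  451,200 zł × 48% = 216,576 zł
  → 331,506 zł
  Less foreign tax credit 112,000 zł → 219,506 zł

Minimum tax:
  Adjusted income: 850,200 zł + 156,200 zł + 274,200 zł + 269,600 zł = 1,550,200 zł
  Less exemption 107,000 zł → base 1,443,200 zł
  1,443,200 zł × 27% = 389,664 zł

389,664 zł > 219,506 zł, so the minimum tax is the binding amount.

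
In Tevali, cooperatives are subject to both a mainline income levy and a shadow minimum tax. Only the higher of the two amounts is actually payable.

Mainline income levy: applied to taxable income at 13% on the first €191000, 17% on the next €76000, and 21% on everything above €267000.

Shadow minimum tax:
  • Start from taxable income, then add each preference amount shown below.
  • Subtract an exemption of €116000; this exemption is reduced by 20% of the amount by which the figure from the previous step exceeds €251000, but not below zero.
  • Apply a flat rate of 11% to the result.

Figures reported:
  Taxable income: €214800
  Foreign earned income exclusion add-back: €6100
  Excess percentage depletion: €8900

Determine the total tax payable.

Shadow minimum tax:
  Adjusted income: €214800 + €6100 + €8900 = €229800
  Exemption: €229800 ≤ €251000, so full €116000 applies
  Base: €229800 − €116000 = €113800
  €113800 × 11% = €12518

Mainline income levy:
  €191000 × 13% = €24830
  €23800 × 17% = €4046
  → €28876

€28876 > €12518, so the mainline income levy governs.

€28876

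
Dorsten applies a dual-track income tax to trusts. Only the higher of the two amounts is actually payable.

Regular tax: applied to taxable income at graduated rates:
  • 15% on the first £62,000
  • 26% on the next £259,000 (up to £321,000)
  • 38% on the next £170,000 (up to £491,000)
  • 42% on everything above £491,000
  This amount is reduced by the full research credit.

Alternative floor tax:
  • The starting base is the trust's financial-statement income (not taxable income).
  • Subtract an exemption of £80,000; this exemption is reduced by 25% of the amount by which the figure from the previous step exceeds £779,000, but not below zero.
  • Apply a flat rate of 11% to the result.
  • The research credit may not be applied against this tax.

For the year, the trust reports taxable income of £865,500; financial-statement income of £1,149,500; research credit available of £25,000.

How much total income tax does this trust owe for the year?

Alternative floor tax:
  Base (financial-statement income): £1,149,500
  Exemption: 25% × (£1,149,500 − £779,000) = £92,625 ≥ £80,000, so the exemption is fully phased out
  Base: £1,149,500 − £0 = £1,149,500
  £1,149,500 × 11% = £126,445

Regular tax:
  £62,000 × 15% = £9,300
  £259,000 × 26% = £67,340
  £170,000 × 38% = £64,600
  £374,500 × 42% = £157,290
  → £298,530
  Less research credit £25,000 → £273,530

£273,530 > £126,445, so the regular tax governs.

£273,530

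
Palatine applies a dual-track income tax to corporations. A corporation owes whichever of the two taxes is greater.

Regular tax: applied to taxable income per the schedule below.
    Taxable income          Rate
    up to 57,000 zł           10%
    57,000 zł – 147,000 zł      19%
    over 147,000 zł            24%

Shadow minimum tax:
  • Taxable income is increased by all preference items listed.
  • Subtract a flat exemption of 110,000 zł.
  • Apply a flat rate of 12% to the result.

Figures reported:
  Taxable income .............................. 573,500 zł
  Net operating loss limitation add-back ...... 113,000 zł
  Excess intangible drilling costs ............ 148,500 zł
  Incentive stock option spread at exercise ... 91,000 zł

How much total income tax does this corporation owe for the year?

125,160 zł

Regular tax:
  57,000 zł × 10% = 5,700 zł
  90,000 zł × 19% = 17,100 zł
  426,500 zł × 24% = 102,360 zł
  → 125,160 zł

Shadow minimum tax:
  Adjusted income: 573,500 zł + 113,000 zł + 148,500 zł + 91,000 zł = 926,000 zł
  Less exemption 110,000 zł → base 816,000 zł
  816,000 zł × 12% = 97,920 zł

125,160 zł > 97,920 zł, so the regular tax governs.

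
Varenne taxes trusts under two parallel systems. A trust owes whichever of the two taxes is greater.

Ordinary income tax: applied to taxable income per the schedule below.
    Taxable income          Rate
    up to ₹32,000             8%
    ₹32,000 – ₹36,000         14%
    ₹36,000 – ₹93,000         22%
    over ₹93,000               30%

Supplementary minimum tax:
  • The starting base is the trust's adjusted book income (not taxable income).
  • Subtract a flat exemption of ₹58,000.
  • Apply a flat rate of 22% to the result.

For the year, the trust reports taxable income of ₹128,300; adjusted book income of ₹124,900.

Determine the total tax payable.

₹26,250

Supplementary minimum tax:
  Base (adjusted book income): ₹124,900
  Less exemption ₹58,000 → base ₹66,900
  ₹66,900 × 22% = ₹14,718

Ordinary income tax:
  ₹32,000 × 8% = ₹2,560
  ₹4,000 × 14% = ₹560
  ₹57,000 × 22% = ₹12,540
  ₹35,300 × 30% = ₹10,590
  → ₹26,250

₹26,250 > ₹14,718, so the ordinary income tax governs.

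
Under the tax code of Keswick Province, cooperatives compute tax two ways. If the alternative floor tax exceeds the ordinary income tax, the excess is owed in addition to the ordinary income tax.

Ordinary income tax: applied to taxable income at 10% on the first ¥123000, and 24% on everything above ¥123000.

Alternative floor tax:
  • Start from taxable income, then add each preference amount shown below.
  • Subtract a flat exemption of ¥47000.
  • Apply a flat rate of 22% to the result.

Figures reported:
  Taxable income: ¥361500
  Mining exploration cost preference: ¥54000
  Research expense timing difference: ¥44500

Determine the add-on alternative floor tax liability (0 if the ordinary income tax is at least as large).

¥21320

Ordinary income tax:
  ¥123000 × 10% = ¥12300
  ¥238500 × 24% = ¥57240
  → ¥69540

Alternative floor tax:
  Adjusted income: ¥361500 + ¥54000 + ¥44500 = ¥460000
  Less exemption ¥47000 → base ¥413000
  ¥413000 × 22% = ¥90860

Excess of alternative floor tax over ordinary income tax: ¥90860 − ¥69540 = ¥21320.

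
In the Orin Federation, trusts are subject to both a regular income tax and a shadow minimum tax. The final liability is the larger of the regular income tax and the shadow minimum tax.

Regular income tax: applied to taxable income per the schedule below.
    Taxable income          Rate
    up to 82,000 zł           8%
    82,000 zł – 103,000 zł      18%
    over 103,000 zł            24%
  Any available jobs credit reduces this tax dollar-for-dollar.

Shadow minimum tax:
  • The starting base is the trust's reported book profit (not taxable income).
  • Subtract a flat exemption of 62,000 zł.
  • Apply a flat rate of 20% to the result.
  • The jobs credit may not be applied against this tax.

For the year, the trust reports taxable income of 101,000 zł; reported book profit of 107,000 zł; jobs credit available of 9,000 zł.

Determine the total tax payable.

Shadow minimum tax:
  Base (reported book profit): 107,000 zł
  Less exemption 62,000 zł → base 45,000 zł
  45,000 zł × 20% = 9,000 zł

Regular income tax:
  82,000 zł × 8% = 6,560 zł
  19,000 zł × 18% = 3,420 zł
  → 9,980 zł
  Less jobs credit 9,000 zł → 980 zł

9,000 zł > 980 zł, so the shadow minimum tax is the binding amount.

9,000 zł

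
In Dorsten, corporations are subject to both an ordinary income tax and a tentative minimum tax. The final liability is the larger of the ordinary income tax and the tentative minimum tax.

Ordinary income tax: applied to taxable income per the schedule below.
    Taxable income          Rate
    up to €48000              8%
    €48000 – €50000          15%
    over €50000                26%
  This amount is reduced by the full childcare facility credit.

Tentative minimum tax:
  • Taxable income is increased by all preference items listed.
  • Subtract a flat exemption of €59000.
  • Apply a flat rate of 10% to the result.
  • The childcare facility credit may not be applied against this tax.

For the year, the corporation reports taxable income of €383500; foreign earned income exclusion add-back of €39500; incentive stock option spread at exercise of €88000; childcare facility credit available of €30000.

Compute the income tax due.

€60850

Tentative minimum tax:
  Adjusted income: €383500 + €39500 + €88000 = €511000
  Less exemption €59000 → base €452000
  €452000 × 10% = €45200

Ordinary income tax:
  €48000 × 8% = €3840
  €2000 × 15% = €300
  €333500 × 26% = €86710
  → €90850
  Less childcare facility credit €30000 → €60850

€60850 > €45200, so the ordinary income tax governs.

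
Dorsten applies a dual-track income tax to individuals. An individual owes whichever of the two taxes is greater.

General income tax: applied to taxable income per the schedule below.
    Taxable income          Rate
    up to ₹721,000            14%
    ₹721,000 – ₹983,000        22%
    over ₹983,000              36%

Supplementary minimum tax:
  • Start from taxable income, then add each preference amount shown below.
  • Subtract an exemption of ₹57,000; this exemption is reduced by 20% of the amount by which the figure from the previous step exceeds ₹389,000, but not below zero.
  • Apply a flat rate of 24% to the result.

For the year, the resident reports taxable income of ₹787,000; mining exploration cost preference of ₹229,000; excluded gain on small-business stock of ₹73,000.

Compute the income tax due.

₹261,360

General income tax:
  ₹721,000 × 14% = ₹100,940
  ₹66,000 × 22% = ₹14,520
  → ₹115,460

Supplementary minimum tax:
  Adjusted income: ₹787,000 + ₹229,000 + ₹73,000 = ₹1,089,000
  Exemption: 20% × (₹1,089,000 − ₹389,000) = ₹140,000 ≥ ₹57,000, so the exemption is fully phased out
  Base: ₹1,089,000 − ₹0 = ₹1,089,000
  ₹1,089,000 × 24% = ₹261,360

₹261,360 > ₹115,460, so the supplementary minimum tax is the binding amount.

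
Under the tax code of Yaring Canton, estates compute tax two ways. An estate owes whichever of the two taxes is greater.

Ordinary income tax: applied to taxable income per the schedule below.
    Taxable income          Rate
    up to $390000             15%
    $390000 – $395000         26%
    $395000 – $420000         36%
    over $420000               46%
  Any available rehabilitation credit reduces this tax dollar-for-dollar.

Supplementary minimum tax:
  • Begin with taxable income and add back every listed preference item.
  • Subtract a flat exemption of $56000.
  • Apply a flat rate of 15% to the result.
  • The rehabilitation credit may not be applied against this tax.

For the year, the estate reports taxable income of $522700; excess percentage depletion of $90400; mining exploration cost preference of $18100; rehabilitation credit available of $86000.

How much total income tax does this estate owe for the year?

Supplementary minimum tax:
  Adjusted income: $522700 + $90400 + $18100 = $631200
  Less exemption $56000 → base $575200
  $575200 × 15% = $86280

Ordinary income tax:
  $390000 × 15% = $58500
  $5000 × 26% = $1300
  $25000 × 36% = $9000
  $102700 × 46% = $47242
  → $116042
  Less rehabilitation credit $86000 → $30042

$86280 > $30042, so the supplementary minimum tax is the binding amount.

$86280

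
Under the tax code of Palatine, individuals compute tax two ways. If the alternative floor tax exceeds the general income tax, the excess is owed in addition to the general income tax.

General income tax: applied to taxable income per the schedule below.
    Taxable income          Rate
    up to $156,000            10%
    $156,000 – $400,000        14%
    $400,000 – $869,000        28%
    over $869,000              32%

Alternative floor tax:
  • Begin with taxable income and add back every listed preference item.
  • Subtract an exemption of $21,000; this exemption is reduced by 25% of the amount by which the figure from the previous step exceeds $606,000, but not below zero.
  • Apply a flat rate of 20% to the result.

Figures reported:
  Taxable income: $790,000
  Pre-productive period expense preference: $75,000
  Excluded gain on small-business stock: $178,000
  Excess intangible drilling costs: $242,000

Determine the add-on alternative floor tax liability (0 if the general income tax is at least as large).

$98,040

General income tax:
  $156,000 × 10% = $15,600
  $244,000 × 14% = $34,160
  $390,000 × 28% = $109,200
  → $158,960

Alternative floor tax:
  Adjusted income: $790,000 + $75,000 + $178,000 + $242,000 = $1,285,000
  Exemption: 25% × ($1,285,000 − $606,000) = $169,750 ≥ $21,000, so the exemption is fully phased out
  Base: $1,285,000 − $0 = $1,285,000
  $1,285,000 × 20% = $257,000

Excess of alternative floor tax over general income tax: $257,000 − $158,960 = $98,040.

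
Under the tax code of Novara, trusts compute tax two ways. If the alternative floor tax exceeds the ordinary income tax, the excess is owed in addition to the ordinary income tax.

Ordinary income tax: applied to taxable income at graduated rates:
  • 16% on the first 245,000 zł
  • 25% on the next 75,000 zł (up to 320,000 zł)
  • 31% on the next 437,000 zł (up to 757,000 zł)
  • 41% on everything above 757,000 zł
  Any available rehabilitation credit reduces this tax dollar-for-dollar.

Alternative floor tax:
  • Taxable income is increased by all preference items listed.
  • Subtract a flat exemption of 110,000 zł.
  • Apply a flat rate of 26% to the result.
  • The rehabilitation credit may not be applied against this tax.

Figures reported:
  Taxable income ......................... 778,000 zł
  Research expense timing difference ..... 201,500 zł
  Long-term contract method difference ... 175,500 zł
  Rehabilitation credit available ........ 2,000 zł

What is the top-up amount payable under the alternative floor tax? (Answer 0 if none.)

71,670 zł

Ordinary income tax:
  245,000 zł × 16% = 39,200 zł
  75,000 zł × 25% = 18,750 zł
  437,000 zł × 31% = 135,470 zł
  21,000 zł × 41% = 8,610 zł
  → 202,030 zł
  Less rehabilitation credit 2,000 zł → 200,030 zł

Alternative floor tax:
  Adjusted income: 778,000 zł + 201,500 zł + 175,500 zł = 1,155,000 zł
  Less exemption 110,000 zł → base 1,045,000 zł
  1,045,000 zł × 26% = 271,700 zł

Excess of alternative floor tax over ordinary income tax: 271,700 zł − 200,030 zł = 71,670 zł.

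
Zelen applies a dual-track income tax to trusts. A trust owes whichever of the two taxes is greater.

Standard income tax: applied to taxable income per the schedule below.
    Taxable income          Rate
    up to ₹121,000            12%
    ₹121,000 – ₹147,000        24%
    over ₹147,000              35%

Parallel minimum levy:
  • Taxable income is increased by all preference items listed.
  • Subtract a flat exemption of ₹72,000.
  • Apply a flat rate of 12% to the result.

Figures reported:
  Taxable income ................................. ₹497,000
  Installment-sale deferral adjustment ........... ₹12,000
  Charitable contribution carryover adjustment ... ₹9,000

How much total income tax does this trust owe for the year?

Parallel minimum levy:
  Adjusted income: ₹497,000 + ₹12,000 + ₹9,000 = ₹518,000
  Less exemption ₹72,000 → base ₹446,000
  ₹446,000 × 12% = ₹53,520

Standard income tax:
  ₹121,000 × 12% = ₹14,520
  ₹26,000 × 24% = ₹6,240
  ₹350,000 × 35% = ₹122,500
  → ₹143,260

₹143,260 > ₹53,520, so the standard income tax governs.

₹143,260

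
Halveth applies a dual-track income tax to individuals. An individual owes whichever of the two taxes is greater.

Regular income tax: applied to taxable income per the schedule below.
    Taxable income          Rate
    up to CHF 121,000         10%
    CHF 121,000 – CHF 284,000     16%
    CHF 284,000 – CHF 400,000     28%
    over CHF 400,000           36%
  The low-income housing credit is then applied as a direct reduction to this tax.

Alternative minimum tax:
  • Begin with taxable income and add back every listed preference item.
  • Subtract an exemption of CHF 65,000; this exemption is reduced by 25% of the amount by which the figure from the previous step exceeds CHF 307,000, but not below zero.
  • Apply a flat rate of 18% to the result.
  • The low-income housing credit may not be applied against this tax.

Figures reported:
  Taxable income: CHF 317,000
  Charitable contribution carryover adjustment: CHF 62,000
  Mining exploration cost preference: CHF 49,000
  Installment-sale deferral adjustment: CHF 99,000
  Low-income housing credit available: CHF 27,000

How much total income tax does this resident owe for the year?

CHF 93,060

Alternative minimum tax:
  Adjusted income: CHF 317,000 + CHF 62,000 + CHF 49,000 + CHF 99,000 = CHF 527,000
  Exemption: CHF 65,000 − 25% × (CHF 527,000 − CHF 307,000) = CHF 65,000 − CHF 55,000 = CHF 10,000
  Base: CHF 527,000 − CHF 10,000 = CHF 517,000
  CHF 517,000 × 18% = CHF 93,060

Regular income tax:
  CHF 121,000 × 10% = CHF 12,100
  CHF 163,000 × 16% = CHF 26,080
  CHF 33,000 × 28% = CHF 9,240
  → CHF 47,420
  Less low-income housing credit CHF 27,000 → CHF 20,420

CHF 93,060 > CHF 20,420, so the alternative minimum tax is the binding amount.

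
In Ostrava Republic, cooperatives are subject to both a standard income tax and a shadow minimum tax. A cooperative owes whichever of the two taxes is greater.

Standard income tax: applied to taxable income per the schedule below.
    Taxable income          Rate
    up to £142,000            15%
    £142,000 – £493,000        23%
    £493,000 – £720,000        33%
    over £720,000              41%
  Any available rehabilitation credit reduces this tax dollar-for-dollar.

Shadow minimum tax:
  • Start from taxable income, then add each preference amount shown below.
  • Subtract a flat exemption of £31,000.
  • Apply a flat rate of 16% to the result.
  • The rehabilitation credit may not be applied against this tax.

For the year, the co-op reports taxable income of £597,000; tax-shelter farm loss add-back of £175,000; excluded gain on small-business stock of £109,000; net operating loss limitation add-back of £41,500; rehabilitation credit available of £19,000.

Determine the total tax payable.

£142,640

Shadow minimum tax:
  Adjusted income: £597,000 + £175,000 + £109,000 + £41,500 = £922,500
  Less exemption £31,000 → base £891,500
  £891,500 × 16% = £142,640

Standard income tax:
  £142,000 × 15% = £21,300
  £351,000 × 23% = £80,730
  £104,000 × 33% = £34,320
  → £136,350
  Less rehabilitation credit £19,000 → £117,350

£142,640 > £117,350, so the shadow minimum tax is the binding amount.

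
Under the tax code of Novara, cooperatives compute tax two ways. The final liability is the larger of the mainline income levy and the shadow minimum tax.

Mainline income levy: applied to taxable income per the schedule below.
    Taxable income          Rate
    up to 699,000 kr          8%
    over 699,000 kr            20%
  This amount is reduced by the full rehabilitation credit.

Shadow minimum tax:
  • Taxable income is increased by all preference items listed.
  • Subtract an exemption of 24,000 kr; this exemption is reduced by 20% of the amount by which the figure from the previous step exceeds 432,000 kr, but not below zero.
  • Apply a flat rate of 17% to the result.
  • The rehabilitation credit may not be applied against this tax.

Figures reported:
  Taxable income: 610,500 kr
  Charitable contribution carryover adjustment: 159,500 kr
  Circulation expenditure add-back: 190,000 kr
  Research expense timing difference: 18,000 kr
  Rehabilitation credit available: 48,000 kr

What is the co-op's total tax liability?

166,260 kr

Mainline income levy:
  610,500 kr × 8% = 48,840 kr
  Less rehabilitation credit 48,000 kr → 840 kr

Shadow minimum tax:
  Adjusted income: 610,500 kr + 159,500 kr + 190,000 kr + 18,000 kr = 978,000 kr
  Exemption: 20% × (978,000 kr − 432,000 kr) = 109,200 kr ≥ 24,000 kr, so the exemption is fully phased out
  Base: 978,000 kr − 0 kr = 978,000 kr
  978,000 kr × 17% = 166,260 kr

166,260 kr > 840 kr, so the shadow minimum tax is the binding amount.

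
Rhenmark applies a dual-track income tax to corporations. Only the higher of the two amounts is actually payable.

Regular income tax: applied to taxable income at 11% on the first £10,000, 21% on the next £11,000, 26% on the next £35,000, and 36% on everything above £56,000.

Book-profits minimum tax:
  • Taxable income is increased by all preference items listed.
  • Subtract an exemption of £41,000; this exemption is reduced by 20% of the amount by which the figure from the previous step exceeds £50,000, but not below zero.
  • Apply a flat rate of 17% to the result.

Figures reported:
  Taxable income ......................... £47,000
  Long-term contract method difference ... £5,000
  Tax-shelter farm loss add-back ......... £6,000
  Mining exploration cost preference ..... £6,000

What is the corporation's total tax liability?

Regular income tax:
  £10,000 × 11% = £1,100
  £11,000 × 21% = £2,310
  £26,000 × 26% = £6,760
  → £10,170

Book-profits minimum tax:
  Adjusted income: £47,000 + £5,000 + £6,000 + £6,000 = £64,000
  Exemption: £41,000 − 20% × (£64,000 − £50,000) = £41,000 − £2,800 = £38,200
  Base: £64,000 − £38,200 = £25,800
  £25,800 × 17% = £4,386

£10,170 > £4,386, so the regular income tax governs.

£10,170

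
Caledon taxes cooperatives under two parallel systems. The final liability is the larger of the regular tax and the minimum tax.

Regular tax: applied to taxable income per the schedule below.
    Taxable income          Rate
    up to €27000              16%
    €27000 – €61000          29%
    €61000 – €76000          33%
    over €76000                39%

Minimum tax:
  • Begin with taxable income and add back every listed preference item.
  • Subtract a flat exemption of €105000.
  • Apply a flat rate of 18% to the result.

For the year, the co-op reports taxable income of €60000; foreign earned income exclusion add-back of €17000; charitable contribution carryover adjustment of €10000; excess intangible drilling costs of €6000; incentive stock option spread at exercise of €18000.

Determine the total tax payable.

Minimum tax:
  Adjusted income: €60000 + €17000 + €10000 + €6000 + €18000 = €111000
  Less exemption €105000 → base €6000
  €6000 × 18% = €1080

Regular tax:
  €27000 × 16% = €4320
  €33000 × 29% = €9570
  → €13890

€13890 > €1080, so the regular tax governs.

€13890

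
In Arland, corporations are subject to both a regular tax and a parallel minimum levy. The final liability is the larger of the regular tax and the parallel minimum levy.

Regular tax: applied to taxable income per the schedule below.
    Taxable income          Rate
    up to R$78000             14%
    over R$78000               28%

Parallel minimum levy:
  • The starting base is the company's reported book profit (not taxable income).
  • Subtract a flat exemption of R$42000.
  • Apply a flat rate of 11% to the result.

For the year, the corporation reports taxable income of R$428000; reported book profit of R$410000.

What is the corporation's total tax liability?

Parallel minimum levy:
  Base (reported book profit): R$410000
  Less exemption R$42000 → base R$368000
  R$368000 × 11% = R$40480

Regular tax:
  R$78000 × 14% = R$10920
  R$350000 × 28% = R$98000
  → R$108920

R$108920 > R$40480, so the regular tax governs.

R$108920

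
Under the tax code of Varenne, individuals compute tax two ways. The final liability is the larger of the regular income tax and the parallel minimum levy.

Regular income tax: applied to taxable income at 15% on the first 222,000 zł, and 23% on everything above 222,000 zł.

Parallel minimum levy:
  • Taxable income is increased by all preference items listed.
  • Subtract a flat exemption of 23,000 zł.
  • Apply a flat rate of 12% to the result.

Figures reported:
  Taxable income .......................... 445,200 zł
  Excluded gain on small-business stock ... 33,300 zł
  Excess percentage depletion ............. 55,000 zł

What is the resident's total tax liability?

Regular income tax:
  222,000 zł × 15% = 33,300 zł
  223,200 zł × 23% = 51,336 zł
  → 84,636 zł

Parallel minimum levy:
  Adjusted income: 445,200 zł + 33,300 zł + 55,000 zł = 533,500 zł
  Less exemption 23,000 zł → base 510,500 zł
  510,500 zł × 12% = 61,260 zł

84,636 zł > 61,260 zł, so the regular income tax governs.

84,636 zł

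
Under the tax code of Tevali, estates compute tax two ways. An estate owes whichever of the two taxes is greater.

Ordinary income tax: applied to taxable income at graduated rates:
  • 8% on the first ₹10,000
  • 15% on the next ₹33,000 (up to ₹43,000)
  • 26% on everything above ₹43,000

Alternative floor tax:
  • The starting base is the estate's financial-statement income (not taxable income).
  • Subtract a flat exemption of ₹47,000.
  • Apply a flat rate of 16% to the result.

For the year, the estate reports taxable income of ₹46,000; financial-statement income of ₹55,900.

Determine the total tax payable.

₹6,530

Ordinary income tax:
  ₹10,000 × 8% = ₹800
  ₹33,000 × 15% = ₹4,950
  ₹3,000 × 26% = ₹780
  → ₹6,530

Alternative floor tax:
  Base (financial-statement income): ₹55,900
  Less exemption ₹47,000 → base ₹8,900
  ₹8,900 × 16% = ₹1,424

₹6,530 > ₹1,424, so the ordinary income tax governs.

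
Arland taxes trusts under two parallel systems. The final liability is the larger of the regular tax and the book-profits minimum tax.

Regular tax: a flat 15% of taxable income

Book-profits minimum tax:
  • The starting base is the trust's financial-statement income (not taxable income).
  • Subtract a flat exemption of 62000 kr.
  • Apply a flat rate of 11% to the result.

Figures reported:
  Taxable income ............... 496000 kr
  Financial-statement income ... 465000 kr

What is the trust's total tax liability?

74400 kr

Regular tax:
  496000 kr × 15% = 74400 kr

Book-profits minimum tax:
  Base (financial-statement income): 465000 kr
  Less exemption 62000 kr → base 403000 kr
  403000 kr × 11% = 44330 kr

74400 kr > 44330 kr, so the regular tax governs.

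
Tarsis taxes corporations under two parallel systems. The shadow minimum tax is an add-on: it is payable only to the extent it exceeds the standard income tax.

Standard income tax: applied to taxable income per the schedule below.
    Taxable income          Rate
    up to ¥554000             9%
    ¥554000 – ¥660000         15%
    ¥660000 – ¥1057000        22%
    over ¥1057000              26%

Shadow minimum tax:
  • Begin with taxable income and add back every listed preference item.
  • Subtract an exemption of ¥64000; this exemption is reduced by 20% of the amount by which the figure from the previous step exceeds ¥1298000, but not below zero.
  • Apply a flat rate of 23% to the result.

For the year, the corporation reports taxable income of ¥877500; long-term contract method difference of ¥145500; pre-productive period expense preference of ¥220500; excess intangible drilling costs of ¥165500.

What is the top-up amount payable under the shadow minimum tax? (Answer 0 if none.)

¥200846

Shadow minimum tax:
  Adjusted income: ¥877500 + ¥145500 + ¥220500 + ¥165500 = ¥1409000
  Exemption: ¥64000 − 20% × (¥1409000 − ¥1298000) = ¥64000 − ¥22200 = ¥41800
  Base: ¥1409000 − ¥41800 = ¥1367200
  ¥1367200 × 23% = ¥314456

Standard income tax:
  ¥554000 × 9% = ¥49860
  ¥106000 × 15% = ¥15900
  ¥217500 × 22% = ¥47850
  → ¥113610

Excess of shadow minimum tax over standard income tax: ¥314456 − ¥113610 = ¥200846.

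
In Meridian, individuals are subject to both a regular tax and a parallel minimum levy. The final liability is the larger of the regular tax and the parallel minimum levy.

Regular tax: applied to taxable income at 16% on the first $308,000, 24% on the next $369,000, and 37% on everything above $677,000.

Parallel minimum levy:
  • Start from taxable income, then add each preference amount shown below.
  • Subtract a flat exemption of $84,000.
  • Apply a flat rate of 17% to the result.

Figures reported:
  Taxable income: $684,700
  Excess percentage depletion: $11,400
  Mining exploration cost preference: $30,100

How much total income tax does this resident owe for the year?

$140,689

Parallel minimum levy:
  Adjusted income: $684,700 + $11,400 + $30,100 = $726,200
  Less exemption $84,000 → base $642,200
  $642,200 × 17% = $109,174

Regular tax:
  $308,000 × 16% = $49,280
  $369,000 × 24% = $88,560
  $7,700 × 37% = $2,849
  → $140,689

$140,689 > $109,174, so the regular tax governs.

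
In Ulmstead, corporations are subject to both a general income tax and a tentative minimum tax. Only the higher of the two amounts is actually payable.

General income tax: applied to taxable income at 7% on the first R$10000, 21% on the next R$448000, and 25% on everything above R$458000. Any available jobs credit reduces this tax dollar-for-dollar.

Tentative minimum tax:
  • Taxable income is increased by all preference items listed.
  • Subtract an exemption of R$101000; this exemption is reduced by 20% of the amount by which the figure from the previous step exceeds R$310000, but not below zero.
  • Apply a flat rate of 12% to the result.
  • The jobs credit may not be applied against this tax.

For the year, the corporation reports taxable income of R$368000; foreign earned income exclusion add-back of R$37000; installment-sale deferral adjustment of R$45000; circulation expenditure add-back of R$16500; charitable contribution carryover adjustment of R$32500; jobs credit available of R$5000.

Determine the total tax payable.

R$70880

Tentative minimum tax:
  Adjusted income: R$368000 + R$37000 + R$45000 + R$16500 + R$32500 = R$499000
  Exemption: R$101000 − 20% × (R$499000 − R$310000) = R$101000 − R$37800 = R$63200
  Base: R$499000 − R$63200 = R$435800
  R$435800 × 12% = R$52296

General income tax:
  R$10000 × 7% = R$700
  R$358000 × 21% = R$75180
  → R$75880
  Less jobs credit R$5000 → R$70880

R$70880 > R$52296, so the general income tax governs.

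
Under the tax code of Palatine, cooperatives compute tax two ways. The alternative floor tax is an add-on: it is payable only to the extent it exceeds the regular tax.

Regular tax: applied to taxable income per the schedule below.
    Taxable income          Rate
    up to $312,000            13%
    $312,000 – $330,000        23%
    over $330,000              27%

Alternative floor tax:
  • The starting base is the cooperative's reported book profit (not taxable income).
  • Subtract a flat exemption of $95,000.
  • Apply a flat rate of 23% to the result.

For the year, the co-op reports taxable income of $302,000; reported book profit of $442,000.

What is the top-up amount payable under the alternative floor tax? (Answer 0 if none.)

Regular tax:
  $302,000 × 13% = $39,260

Alternative floor tax:
  Base (reported book profit): $442,000
  Less exemption $95,000 → base $347,000
  $347,000 × 23% = $79,810

Excess of alternative floor tax over regular tax: $79,810 − $39,260 = $40,550.

$40,550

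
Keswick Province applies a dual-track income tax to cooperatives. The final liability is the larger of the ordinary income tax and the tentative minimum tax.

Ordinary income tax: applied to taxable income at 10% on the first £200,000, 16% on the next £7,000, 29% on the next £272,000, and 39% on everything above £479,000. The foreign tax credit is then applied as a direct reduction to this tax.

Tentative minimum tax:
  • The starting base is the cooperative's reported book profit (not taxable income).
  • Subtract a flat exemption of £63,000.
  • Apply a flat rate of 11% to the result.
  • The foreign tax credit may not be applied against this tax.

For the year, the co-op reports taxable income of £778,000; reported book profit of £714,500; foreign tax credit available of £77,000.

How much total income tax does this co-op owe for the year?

£139,610

Ordinary income tax:
  £200,000 × 10% = £20,000
  £7,000 × 16% = £1,120
  £272,000 × 29% = £78,880
  £299,000 × 39% = £116,610
  → £216,610
  Less foreign tax credit £77,000 → £139,610

Tentative minimum tax:
  Base (reported book profit): £714,500
  Less exemption £63,000 → base £651,500
  £651,500 × 11% = £71,665

£139,610 > £71,665, so the ordinary income tax governs.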